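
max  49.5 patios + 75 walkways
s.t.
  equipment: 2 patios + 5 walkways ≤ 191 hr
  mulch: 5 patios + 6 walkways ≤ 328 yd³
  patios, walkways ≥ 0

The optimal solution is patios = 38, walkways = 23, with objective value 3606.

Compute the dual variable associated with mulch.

7.5

Check each constraint at x*: equipment 191/191 (tight); mulch 328/328 (tight).
From A_Bᵀ y = c: 2·y_equipment + 5·y_mulch = 49.5; 5·y_equipment + 6·y_mulch = 75.
This yields shadow prices y_equipment = 6, y_mulch = 7.5.
Shadow price of mulch = 7.5.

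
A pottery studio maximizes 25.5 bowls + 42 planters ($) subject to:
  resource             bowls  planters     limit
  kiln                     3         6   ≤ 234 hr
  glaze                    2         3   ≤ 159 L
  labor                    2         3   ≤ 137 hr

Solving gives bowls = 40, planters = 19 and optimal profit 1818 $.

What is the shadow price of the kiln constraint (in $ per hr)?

2.5

Binding: kiln and labor. Non-binding: glaze (22 unused).
Since glaze is not tight, its dual is 0.
Dual feasibility on the basic columns requires 3·y_kiln + 2·y_labor = 25.5, 6·y_kiln + 3·y_labor = 42.
This yields shadow prices y_kiln = 2.5, y_labor = 9.
Shadow price of kiln = 2.5.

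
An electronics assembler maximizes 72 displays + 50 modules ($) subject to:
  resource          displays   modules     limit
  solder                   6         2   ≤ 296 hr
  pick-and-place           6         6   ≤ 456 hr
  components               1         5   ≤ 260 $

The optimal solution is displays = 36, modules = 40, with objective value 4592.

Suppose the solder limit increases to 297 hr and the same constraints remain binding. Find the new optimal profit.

4597.5

At the optimum: solder uses 296 of 296 (binding); pick-and-place uses 456 of 456 (binding); components uses 236 of 260 (slack = 24).
Slack constraints have shadow price 0 (complementary slackness).
The binding rows give the dual system: 6·y_solder + 6·y_pick-and-place = 72 and 2·y_solder + 6·y_pick-and-place = 50.
Solving: y_solder = 5.5, y_pick-and-place = 6.5.
Δz = y_solder·Δb = 5.5 × (1) = 5.5, so new z* = 4592 + 5.5 = 4597.5.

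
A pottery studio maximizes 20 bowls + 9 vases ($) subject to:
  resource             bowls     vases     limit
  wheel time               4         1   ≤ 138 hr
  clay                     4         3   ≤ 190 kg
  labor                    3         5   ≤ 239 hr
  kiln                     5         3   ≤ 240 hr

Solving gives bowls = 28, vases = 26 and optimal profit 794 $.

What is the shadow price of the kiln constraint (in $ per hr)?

0

Check each constraint at x*: wheel time 138/138 (tight); clay 190/190 (tight); labor 214/239 (slack 25); kiln 218/240 (slack 22).
By complementary slackness, y = 0 for the non-binding constraints.
The binding rows give the dual system: 4·y_wheel time + 4·y_clay = 20 and 1·y_wheel time + 3·y_clay = 9.
→ y_wheel time = 3 and y_clay = 2.
Shadow price of kiln = 0.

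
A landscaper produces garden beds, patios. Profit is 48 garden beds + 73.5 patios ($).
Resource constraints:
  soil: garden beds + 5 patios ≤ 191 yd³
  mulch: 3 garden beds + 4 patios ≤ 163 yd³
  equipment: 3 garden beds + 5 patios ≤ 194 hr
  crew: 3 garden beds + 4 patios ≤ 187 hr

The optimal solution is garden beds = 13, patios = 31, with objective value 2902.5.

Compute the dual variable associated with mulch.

6.5

Check each constraint at x*: soil 168/191 (slack 23); mulch 163/163 (tight); equipment 194/194 (tight); crew 163/187 (slack 24).
By complementary slackness, y = 0 for the non-binding constraints.
Dual feasibility on the basic columns requires 3·y_mulch + 3·y_equipment = 48, 4·y_mulch + 5·y_equipment = 73.5.
→ y_mulch = 6.5 and y_equipment = 9.5.
Shadow price of mulch = 6.5.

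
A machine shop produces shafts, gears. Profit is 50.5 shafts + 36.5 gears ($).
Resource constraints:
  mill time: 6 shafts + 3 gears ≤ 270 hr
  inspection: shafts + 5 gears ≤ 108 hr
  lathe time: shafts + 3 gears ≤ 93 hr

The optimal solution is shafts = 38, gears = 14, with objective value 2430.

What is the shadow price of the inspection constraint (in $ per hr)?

2.5

At the optimum: mill time uses 270 of 270 (binding); inspection uses 108 of 108 (binding); lathe time uses 80 of 93 (slack = 13).
Since lathe time is not tight, its dual is 0.
From A_Bᵀ y = c: 6·y_mill time + 1·y_inspection = 50.5; 3·y_mill time + 5·y_inspection = 36.5.
Solving: y_mill time = 8, y_inspection = 2.5.
Shadow price of inspection = 2.5.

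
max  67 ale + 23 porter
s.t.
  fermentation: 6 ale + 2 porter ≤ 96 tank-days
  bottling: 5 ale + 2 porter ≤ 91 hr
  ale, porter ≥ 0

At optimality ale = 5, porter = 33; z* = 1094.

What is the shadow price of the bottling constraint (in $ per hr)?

Both fermentation and bottling are binding at x*.
Dual feasibility on the basic columns requires 6·y_fermentation + 5·y_bottling = 67, 2·y_fermentation + 2·y_bottling = 23.
Solving: y_fermentation = 9.5, y_bottling = 2.
Shadow price of bottling = 2.

2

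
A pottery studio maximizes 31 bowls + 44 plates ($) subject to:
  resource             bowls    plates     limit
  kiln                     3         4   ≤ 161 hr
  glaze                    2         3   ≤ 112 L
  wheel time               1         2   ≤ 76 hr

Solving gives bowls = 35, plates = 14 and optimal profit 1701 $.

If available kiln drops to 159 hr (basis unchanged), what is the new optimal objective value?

Binding: kiln and glaze. Non-binding: wheel time (13 unused).
By complementary slackness, y = 0 for the non-binding constraint.
Dual feasibility on the basic columns requires 3·y_kiln + 2·y_glaze = 31, 4·y_kiln + 3·y_glaze = 44.
Solving: y_kiln = 5, y_glaze = 8.
Δz = y_kiln·Δb = 5 × (-2) = -10, so new z* = 1701 − 10 = 1691.

1691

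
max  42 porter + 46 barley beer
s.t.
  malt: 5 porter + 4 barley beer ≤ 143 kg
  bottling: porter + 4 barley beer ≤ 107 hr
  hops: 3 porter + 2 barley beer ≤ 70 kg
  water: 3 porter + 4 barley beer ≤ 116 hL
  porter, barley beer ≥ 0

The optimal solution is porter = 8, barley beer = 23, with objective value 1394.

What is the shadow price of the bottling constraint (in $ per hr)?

0

Binding: hops and water. Non-binding: malt (11 unused), bottling (7 unused).
Since malt, bottling are not tight, their duals are 0.
The binding rows give the dual system: 3·y_hops + 3·y_water = 42 and 2·y_hops + 4·y_water = 46.
→ y_hops = 5 and y_water = 9.
Shadow price of bottling = 0.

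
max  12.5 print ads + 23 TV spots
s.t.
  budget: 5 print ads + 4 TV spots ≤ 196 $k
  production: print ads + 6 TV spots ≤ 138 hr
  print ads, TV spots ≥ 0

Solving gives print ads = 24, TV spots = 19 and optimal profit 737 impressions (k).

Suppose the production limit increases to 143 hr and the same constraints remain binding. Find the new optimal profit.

749.5

At the optimum: budget uses 196 of 196 (binding); production uses 138 of 138 (binding).
The binding rows give the dual system: 5·y_budget + 1·y_production = 12.5 and 4·y_budget + 6·y_production = 23.
Solving: y_budget = 2, y_production = 2.5.
Δz = y_production·Δb = 2.5 × (5) = 12.5, so new z* = 737 + 12.5 = 749.5.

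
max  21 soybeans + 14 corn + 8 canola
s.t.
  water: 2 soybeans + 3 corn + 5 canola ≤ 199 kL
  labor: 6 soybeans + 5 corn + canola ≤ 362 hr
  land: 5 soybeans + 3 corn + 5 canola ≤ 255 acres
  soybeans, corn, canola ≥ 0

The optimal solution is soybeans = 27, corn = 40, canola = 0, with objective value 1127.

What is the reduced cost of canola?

-8

Binding: labor and land. Non-binding: water (25 unused).
By complementary slackness, y = 0 for the non-binding constraint.
The binding rows give the dual system: 6·y_labor + 5·y_land = 21 and 5·y_labor + 3·y_land = 14.
→ y_labor = 1 and y_land = 3.
Reduced cost of canola: c₃ − yᵀa₃ = 8 − (1·1 + 3·5) = 8 − 16 = -8.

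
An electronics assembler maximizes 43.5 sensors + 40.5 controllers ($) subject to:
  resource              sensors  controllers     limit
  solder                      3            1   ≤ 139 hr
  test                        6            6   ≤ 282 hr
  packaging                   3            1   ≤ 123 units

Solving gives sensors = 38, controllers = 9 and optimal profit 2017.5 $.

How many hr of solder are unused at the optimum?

16

solder used = 3·38 + 1·9 = 123; slack = 139 − 123 = 16.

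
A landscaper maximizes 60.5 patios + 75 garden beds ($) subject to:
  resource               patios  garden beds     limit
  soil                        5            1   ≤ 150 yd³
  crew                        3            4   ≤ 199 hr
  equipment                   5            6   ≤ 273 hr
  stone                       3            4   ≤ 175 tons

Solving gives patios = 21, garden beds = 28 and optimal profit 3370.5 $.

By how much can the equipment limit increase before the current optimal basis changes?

Binding constraints: equipment, stone. The basis is B = [[5,6],[3,4]] with det 2.
Per unit increase in equipment, x* moves by d = (2, -1.5).
The basis stays optimal until soil becomes binding; allowable increase = 2 hr.

2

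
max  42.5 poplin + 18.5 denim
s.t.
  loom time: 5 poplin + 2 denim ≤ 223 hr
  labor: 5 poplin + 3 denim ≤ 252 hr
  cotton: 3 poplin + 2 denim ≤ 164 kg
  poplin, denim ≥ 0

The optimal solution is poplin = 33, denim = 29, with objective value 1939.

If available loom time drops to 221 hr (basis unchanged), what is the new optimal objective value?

At the optimum: loom time uses 223 of 223 (binding); labor uses 252 of 252 (binding); cotton uses 157 of 164 (slack = 7).
Since cotton is not tight, its dual is 0.
From A_Bᵀ y = c: 5·y_loom time + 5·y_labor = 42.5; 2·y_loom time + 3·y_labor = 18.5.
→ y_loom time = 7 and y_labor = 1.5.
Δz = y_loom time·Δb = 7 × (-2) = -14, so new z* = 1939 − 14 = 1925.

1925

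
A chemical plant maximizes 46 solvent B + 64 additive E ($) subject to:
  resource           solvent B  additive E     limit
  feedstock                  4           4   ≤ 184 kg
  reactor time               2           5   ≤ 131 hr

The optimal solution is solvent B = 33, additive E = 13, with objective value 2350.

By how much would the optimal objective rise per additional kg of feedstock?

8.5

Both feedstock and reactor time are binding at x*.
From A_Bᵀ y = c: 4·y_feedstock + 2·y_reactor time = 46; 4·y_feedstock + 5·y_reactor time = 64.
This yields shadow prices y_feedstock = 8.5, y_reactor time = 6.
Shadow price of feedstock = 8.5.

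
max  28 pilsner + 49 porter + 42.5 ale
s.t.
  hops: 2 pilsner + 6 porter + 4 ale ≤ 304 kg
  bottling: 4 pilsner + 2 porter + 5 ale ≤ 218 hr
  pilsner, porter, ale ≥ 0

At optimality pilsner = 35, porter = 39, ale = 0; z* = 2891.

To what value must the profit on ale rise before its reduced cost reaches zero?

Both hops and bottling are binding at x*.
Dual feasibility on the basic columns requires 2·y_hops + 4·y_bottling = 28, 6·y_hops + 2·y_bottling = 49.
→ y_hops = 7 and y_bottling = 3.5.
ale enters the basis when its profit ≥ yᵀa₃ = 7·4 + 3.5·5 = 45.5.

45.5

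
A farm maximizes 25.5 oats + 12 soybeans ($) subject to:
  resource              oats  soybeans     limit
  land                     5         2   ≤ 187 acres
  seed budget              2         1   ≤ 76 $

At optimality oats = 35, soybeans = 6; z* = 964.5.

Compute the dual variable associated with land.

Both land and seed budget are binding at x*.
From A_Bᵀ y = c: 5·y_land + 2·y_seed budget = 25.5; 2·y_land + 1·y_seed budget = 12.
Solving: y_land = 1.5, y_seed budget = 9.
Shadow price of land = 1.5.

1.5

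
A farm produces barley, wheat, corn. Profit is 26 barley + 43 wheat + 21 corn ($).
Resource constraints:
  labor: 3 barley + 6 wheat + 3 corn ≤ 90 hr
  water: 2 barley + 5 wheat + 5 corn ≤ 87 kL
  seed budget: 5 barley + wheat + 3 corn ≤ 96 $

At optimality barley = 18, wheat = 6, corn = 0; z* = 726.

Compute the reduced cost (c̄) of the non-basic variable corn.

Check each constraint at x*: labor 90/90 (tight); water 66/87 (slack 21); seed budget 96/96 (tight).
Slack constraints have shadow price 0 (complementary slackness).
The binding rows give the dual system: 3·y_labor + 5·y_seed budget = 26 and 6·y_labor + 1·y_seed budget = 43.
→ y_labor = 7 and y_seed budget = 1.
Reduced cost of corn: c₃ − yᵀa₃ = 21 − (7·3 + 1·3) = 21 − 24 = -3.

-3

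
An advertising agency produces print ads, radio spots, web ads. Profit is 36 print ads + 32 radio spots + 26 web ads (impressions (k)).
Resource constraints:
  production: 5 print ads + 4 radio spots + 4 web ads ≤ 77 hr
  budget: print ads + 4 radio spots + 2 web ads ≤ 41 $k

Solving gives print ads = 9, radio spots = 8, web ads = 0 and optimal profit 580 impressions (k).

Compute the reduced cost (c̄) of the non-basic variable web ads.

-4

Both production and budget are binding at x*.
From A_Bᵀ y = c: 5·y_production + 1·y_budget = 36; 4·y_production + 4·y_budget = 32.
This yields shadow prices y_production = 7, y_budget = 1.
Reduced cost of web ads: c₃ − yᵀa₃ = 26 − (7·4 + 1·2) = 26 − 30 = -4.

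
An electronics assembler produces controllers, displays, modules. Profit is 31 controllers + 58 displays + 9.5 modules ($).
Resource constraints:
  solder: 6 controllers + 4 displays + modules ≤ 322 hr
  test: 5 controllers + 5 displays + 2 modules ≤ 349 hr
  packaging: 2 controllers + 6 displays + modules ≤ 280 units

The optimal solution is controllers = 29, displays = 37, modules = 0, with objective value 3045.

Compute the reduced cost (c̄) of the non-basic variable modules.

Binding: solder and packaging. Non-binding: test (19 unused).
Since test is not tight, its dual is 0.
From A_Bᵀ y = c: 6·y_solder + 2·y_packaging = 31; 4·y_solder + 6·y_packaging = 58.
Solving: y_solder = 2.5, y_packaging = 8.
Reduced cost of modules: c₃ − yᵀa₃ = 9.5 − (2.5·1 + 8·1) = 9.5 − 10.5 = -1.

-1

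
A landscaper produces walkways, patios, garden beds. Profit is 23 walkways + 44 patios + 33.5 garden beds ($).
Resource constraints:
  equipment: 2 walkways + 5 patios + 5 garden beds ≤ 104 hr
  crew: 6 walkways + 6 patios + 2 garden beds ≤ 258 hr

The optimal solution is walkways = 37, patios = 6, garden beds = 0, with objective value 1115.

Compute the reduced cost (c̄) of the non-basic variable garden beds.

Check each constraint at x*: equipment 104/104 (tight); crew 258/258 (tight).
Dual feasibility on the basic columns requires 2·y_equipment + 6·y_crew = 23, 5·y_equipment + 6·y_crew = 44.
Solving: y_equipment = 7, y_crew = 1.5.
Reduced cost of garden beds: c₃ − yᵀa₃ = 33.5 − (7·5 + 1.5·2) = 33.5 − 38 = -4.5.

-4.5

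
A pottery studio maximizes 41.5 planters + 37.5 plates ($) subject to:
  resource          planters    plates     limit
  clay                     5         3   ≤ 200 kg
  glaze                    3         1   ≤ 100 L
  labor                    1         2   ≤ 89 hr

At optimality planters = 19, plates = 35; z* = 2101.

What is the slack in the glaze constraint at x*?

glaze used = 3·19 + 1·35 = 92; slack = 100 − 92 = 8.

8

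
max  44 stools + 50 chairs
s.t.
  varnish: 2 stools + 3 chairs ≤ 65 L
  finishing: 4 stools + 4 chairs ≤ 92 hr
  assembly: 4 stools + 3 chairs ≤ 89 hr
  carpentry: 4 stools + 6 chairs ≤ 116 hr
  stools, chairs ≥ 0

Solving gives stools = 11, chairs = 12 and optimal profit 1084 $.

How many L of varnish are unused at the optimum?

7

varnish used = 2·11 + 3·12 = 58; slack = 65 − 58 = 7.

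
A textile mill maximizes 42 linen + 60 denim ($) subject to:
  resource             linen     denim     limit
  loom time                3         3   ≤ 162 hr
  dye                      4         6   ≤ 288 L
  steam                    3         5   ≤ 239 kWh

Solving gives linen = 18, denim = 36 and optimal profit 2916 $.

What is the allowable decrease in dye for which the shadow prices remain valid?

Binding constraints: loom time, dye. The basis is B = [[3,3],[4,6]] with det 6.
Per unit decrease in dye, x* moves by d = (0.5, -0.5).
The basis stays optimal until denim reaches 0; allowable decrease = 72 L.

72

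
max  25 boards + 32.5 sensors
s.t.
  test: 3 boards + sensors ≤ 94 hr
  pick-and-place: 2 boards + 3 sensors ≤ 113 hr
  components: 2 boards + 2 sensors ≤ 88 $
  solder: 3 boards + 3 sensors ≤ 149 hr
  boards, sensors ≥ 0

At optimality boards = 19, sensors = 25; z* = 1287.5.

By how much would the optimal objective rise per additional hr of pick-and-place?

7.5

At the optimum: test uses 82 of 94 (slack = 12); pick-and-place uses 113 of 113 (binding); components uses 88 of 88 (binding); solder uses 132 of 149 (slack = 17).
Since test, solder are not tight, their duals are 0.
The binding rows give the dual system: 2·y_pick-and-place + 2·y_components = 25 and 3·y_pick-and-place + 2·y_components = 32.5.
→ y_pick-and-place = 7.5 and y_components = 5.
Shadow price of pick-and-place = 7.5.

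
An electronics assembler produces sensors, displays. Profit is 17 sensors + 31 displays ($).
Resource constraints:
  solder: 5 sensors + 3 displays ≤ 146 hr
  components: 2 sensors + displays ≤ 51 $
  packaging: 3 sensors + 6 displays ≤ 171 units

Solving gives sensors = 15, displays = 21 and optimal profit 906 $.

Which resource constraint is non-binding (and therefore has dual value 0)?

solder: 138/146 (slack 8)
components: 51/51 (binding)
packaging: 171/171 (binding)
By complementary slackness, a constraint with positive slack has shadow price 0 → solder.

solder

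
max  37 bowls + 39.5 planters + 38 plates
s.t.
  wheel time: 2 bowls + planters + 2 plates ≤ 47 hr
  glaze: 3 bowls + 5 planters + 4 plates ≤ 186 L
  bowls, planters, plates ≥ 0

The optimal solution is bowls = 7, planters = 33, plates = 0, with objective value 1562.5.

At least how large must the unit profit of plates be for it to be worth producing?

43

Both wheel time and glaze are binding at x*.
The binding rows give the dual system: 2·y_wheel time + 3·y_glaze = 37 and 1·y_wheel time + 5·y_glaze = 39.5.
→ y_wheel time = 9.5 and y_glaze = 6.
plates enters the basis when its profit ≥ yᵀa₃ = 9.5·2 + 6·4 = 43.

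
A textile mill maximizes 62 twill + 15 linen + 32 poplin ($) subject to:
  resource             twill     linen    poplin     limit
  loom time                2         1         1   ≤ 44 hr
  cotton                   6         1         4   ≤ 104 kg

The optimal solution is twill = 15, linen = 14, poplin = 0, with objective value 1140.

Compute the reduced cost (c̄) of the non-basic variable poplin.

Check each constraint at x*: loom time 44/44 (tight); cotton 104/104 (tight).
From A_Bᵀ y = c: 2·y_loom time + 6·y_cotton = 62; 1·y_loom time + 1·y_cotton = 15.
This yields shadow prices y_loom time = 7, y_cotton = 8.
Reduced cost of poplin: c₃ − yᵀa₃ = 32 − (7·1 + 8·4) = 32 − 39 = -7.

-7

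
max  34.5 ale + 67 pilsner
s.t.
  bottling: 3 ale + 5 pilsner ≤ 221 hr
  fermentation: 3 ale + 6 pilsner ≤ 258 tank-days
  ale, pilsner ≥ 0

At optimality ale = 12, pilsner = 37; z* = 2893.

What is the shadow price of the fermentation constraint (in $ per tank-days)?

Check each constraint at x*: bottling 221/221 (tight); fermentation 258/258 (tight).
Dual feasibility on the basic columns requires 3·y_bottling + 3·y_fermentation = 34.5, 5·y_bottling + 6·y_fermentation = 67.
→ y_bottling = 2 and y_fermentation = 9.5.
Shadow price of fermentation = 9.5.

9.5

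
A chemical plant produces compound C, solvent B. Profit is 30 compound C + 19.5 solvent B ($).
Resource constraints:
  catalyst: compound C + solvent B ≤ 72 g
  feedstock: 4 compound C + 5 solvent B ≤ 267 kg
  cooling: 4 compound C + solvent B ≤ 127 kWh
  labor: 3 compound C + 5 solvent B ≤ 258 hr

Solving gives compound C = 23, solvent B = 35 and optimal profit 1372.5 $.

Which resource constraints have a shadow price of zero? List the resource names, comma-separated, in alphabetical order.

catalyst: 58/72 (slack 14)
feedstock: 267/267 (binding)
cooling: 127/127 (binding)
labor: 244/258 (slack 14)
By complementary slackness, a constraint with positive slack has shadow price 0 → catalyst, labor.

catalyst, labor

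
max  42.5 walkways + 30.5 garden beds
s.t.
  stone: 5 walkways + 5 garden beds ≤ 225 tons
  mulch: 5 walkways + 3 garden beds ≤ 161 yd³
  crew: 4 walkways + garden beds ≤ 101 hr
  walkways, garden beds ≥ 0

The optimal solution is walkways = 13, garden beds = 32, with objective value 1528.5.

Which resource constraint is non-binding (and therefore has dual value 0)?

stone: 225/225 (binding)
mulch: 161/161 (binding)
crew: 84/101 (slack 17)
By complementary slackness, a constraint with positive slack has shadow price 0 → crew.

crew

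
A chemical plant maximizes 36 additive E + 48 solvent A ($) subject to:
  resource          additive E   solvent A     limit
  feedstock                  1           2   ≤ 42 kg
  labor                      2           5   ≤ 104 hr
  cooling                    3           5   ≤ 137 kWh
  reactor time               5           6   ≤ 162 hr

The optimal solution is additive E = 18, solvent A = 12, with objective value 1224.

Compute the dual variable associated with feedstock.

At the optimum: feedstock uses 42 of 42 (binding); labor uses 96 of 104 (slack = 8); cooling uses 114 of 137 (slack = 23); reactor time uses 162 of 162 (binding).
Slack constraints have shadow price 0 (complementary slackness).
Dual feasibility on the basic columns requires 1·y_feedstock + 5·y_reactor time = 36, 2·y_feedstock + 6·y_reactor time = 48.
Solving: y_feedstock = 6, y_reactor time = 6.
Shadow price of feedstock = 6.

6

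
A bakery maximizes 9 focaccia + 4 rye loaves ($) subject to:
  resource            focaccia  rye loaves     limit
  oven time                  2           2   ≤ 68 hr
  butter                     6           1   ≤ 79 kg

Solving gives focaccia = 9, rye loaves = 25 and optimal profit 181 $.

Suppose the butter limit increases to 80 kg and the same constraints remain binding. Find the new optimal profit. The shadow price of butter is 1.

Δb = 1, so new z* = 181 + (1)·(1) = 181 + 1 = 182.

182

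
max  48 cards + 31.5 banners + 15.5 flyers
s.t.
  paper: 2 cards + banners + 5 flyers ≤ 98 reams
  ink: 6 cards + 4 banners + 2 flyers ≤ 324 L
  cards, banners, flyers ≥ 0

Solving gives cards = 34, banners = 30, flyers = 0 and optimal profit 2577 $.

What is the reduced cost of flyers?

-7

At the optimum: paper uses 98 of 98 (binding); ink uses 324 of 324 (binding).
From A_Bᵀ y = c: 2·y_paper + 6·y_ink = 48; 1·y_paper + 4·y_ink = 31.5.
→ y_paper = 1.5 and y_ink = 7.5.
Reduced cost of flyers: c₃ − yᵀa₃ = 15.5 − (1.5·5 + 7.5·2) = 15.5 − 22.5 = -7.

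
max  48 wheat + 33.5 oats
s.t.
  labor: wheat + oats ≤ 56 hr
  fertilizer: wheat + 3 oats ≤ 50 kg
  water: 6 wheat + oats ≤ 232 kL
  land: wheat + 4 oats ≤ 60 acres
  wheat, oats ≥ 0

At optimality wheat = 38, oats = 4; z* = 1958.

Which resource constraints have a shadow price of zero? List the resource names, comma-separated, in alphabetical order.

labor, land

labor: 42/56 (slack 14)
fertilizer: 50/50 (binding)
water: 232/232 (binding)
land: 54/60 (slack 6)
By complementary slackness, a constraint with positive slack has shadow price 0 → labor, land.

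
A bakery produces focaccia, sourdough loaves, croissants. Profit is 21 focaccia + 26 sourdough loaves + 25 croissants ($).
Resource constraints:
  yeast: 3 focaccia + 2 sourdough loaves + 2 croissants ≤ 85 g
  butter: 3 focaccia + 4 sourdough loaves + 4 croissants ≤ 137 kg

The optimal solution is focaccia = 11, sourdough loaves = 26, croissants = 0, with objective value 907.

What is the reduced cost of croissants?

-1

Check each constraint at x*: yeast 85/85 (tight); butter 137/137 (tight).
The binding rows give the dual system: 3·y_yeast + 3·y_butter = 21 and 2·y_yeast + 4·y_butter = 26.
Solving: y_yeast = 1, y_butter = 6.
Reduced cost of croissants: c₃ − yᵀa₃ = 25 − (1·2 + 6·4) = 25 − 26 = -1.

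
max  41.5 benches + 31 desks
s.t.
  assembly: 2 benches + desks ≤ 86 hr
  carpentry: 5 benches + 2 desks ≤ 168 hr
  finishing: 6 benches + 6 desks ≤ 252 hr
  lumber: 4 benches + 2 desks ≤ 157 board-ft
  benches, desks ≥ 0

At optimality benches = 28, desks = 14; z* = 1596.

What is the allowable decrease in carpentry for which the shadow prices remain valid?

84

Binding constraints: carpentry, finishing. The basis is B = [[5,2],[6,6]] with det 18.
Per unit decrease in carpentry, x* moves by d = (-0.3333, 0.3333).
The basis stays optimal until benches reaches 0; allowable decrease = 84 hr.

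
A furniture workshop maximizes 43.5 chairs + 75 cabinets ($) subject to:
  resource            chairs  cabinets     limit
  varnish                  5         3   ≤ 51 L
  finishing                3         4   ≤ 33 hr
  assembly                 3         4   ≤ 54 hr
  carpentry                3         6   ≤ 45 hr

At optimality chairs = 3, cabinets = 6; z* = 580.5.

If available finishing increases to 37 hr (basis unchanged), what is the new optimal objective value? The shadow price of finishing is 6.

604.5

Δb = 4, so new z* = 580.5 + (6)·(4) = 580.5 + 24 = 604.5.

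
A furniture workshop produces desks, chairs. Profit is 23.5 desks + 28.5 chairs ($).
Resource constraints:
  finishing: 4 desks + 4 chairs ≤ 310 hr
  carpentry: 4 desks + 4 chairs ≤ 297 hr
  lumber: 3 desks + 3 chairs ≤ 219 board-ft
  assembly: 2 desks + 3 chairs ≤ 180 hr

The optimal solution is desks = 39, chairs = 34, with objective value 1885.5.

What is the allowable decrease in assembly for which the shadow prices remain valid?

34

Binding constraints: lumber, assembly. The basis is B = [[3,3],[2,3]] with det 3.
Per unit decrease in assembly, x* moves by d = (1, -1).
The basis stays optimal until chairs reaches 0; allowable decrease = 34 hr.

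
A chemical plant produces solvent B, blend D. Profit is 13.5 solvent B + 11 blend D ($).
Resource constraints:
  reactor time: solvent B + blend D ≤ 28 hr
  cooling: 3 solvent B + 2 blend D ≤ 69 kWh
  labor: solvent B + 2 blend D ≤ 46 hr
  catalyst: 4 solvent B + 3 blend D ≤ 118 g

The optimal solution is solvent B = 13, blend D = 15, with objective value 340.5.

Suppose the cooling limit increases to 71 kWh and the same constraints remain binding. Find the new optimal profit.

345.5

Binding: reactor time and cooling. Non-binding: labor (3 unused), catalyst (21 unused).
Slack constraints have shadow price 0 (complementary slackness).
The binding rows give the dual system: 1·y_reactor time + 3·y_cooling = 13.5 and 1·y_reactor time + 2·y_cooling = 11.
Solving: y_reactor time = 6, y_cooling = 2.5.
Δz = y_cooling·Δb = 2.5 × (2) = 5, so new z* = 340.5 + 5 = 345.5.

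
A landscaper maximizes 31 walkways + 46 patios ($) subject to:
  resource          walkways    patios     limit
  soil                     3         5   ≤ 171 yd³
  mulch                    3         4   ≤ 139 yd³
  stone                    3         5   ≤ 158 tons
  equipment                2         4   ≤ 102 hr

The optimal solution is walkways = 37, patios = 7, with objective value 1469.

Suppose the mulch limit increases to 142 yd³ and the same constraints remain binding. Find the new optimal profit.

1493

Binding: mulch and equipment. Non-binding: soil (25 unused), stone (12 unused).
Since soil, stone are not tight, their duals are 0.
The binding rows give the dual system: 3·y_mulch + 2·y_equipment = 31 and 4·y_mulch + 4·y_equipment = 46.
This yields shadow prices y_mulch = 8, y_equipment = 3.5.
Δz = y_mulch·Δb = 8 × (3) = 24, so new z* = 1469 + 24 = 1493.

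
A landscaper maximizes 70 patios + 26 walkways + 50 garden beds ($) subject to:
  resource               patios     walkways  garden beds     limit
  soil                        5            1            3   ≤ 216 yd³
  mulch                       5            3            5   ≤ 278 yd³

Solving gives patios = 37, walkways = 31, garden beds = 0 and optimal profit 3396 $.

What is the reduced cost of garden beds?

-4

At the optimum: soil uses 216 of 216 (binding); mulch uses 278 of 278 (binding).
The binding rows give the dual system: 5·y_soil + 5·y_mulch = 70 and 1·y_soil + 3·y_mulch = 26.
→ y_soil = 8 and y_mulch = 6.
Reduced cost of garden beds: c₃ − yᵀa₃ = 50 − (8·3 + 6·5) = 50 − 54 = -4.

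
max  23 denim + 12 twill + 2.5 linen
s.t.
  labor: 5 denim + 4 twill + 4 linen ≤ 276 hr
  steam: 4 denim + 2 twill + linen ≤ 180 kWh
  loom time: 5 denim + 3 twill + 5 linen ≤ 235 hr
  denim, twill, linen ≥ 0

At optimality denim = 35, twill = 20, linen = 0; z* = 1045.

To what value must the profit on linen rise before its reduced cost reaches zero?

9.5

Binding: steam and loom time. Non-binding: labor (21 unused).
By complementary slackness, y = 0 for the non-binding constraint.
Dual feasibility on the basic columns requires 4·y_steam + 5·y_loom time = 23, 2·y_steam + 3·y_loom time = 12.
→ y_steam = 4.5 and y_loom time = 1.
linen enters the basis when its profit ≥ yᵀa₃ = 4.5·1 + 1·5 = 9.5.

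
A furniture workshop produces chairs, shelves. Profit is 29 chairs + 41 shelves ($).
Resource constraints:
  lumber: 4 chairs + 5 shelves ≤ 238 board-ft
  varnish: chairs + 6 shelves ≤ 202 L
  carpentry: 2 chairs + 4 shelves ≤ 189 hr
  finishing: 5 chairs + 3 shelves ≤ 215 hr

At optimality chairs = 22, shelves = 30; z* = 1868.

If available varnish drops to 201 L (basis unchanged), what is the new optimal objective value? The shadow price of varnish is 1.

Δb = -1, so new z* = 1868 + (1)·(-1) = 1868 − 1 = 1867.

1867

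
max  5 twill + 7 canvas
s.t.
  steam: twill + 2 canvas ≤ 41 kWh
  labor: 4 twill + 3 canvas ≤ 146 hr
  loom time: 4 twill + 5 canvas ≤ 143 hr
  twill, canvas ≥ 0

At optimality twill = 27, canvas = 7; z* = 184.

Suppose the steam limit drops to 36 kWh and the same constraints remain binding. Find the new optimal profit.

At the optimum: steam uses 41 of 41 (binding); labor uses 129 of 146 (slack = 17); loom time uses 143 of 143 (binding).
By complementary slackness, y = 0 for the non-binding constraint.
The binding rows give the dual system: 1·y_steam + 4·y_loom time = 5 and 2·y_steam + 5·y_loom time = 7.
→ y_steam = 1 and y_loom time = 1.
Δz = y_steam·Δb = 1 × (-5) = -5, so new z* = 184 − 5 = 179.

179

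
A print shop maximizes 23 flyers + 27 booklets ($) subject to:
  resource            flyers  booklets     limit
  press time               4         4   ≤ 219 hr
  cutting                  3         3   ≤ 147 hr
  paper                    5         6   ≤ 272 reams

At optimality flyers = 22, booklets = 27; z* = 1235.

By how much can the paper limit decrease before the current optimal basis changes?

Binding constraints: cutting, paper. The basis is B = [[3,3],[5,6]] with det 3.
Per unit decrease in paper, x* moves by d = (1, -1).
The basis stays optimal until booklets reaches 0; allowable decrease = 27 reams.

27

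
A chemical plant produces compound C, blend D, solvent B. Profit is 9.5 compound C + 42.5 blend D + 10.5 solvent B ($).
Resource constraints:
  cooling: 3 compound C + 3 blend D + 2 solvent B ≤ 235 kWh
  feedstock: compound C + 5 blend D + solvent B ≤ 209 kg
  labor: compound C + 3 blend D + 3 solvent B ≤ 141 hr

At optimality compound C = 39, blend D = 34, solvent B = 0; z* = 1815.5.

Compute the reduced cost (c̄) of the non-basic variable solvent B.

Binding: feedstock and labor. Non-binding: cooling (16 unused).
By complementary slackness, y = 0 for the non-binding constraint.
The binding rows give the dual system: 1·y_feedstock + 1·y_labor = 9.5 and 5·y_feedstock + 3·y_labor = 42.5.
This yields shadow prices y_feedstock = 7, y_labor = 2.5.
Reduced cost of solvent B: c₃ − yᵀa₃ = 10.5 − (7·1 + 2.5·3) = 10.5 − 14.5 = -4.

-4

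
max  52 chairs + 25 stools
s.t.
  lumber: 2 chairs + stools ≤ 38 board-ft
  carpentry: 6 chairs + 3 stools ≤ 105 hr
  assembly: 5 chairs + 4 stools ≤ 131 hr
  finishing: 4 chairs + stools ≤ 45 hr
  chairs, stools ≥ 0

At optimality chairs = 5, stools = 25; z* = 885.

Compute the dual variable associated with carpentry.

Check each constraint at x*: lumber 35/38 (slack 3); carpentry 105/105 (tight); assembly 125/131 (slack 6); finishing 45/45 (tight).
Since lumber, assembly are not tight, their duals are 0.
Dual feasibility on the basic columns requires 6·y_carpentry + 4·y_finishing = 52, 3·y_carpentry + 1·y_finishing = 25.
This yields shadow prices y_carpentry = 8, y_finishing = 1.
Shadow price of carpentry = 8.

8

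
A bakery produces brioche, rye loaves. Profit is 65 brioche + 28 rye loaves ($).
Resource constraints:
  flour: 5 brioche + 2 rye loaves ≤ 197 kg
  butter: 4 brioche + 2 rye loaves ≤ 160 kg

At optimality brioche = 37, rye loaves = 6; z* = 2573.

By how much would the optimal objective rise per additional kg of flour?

9

Check each constraint at x*: flour 197/197 (tight); butter 160/160 (tight).
The binding rows give the dual system: 5·y_flour + 4·y_butter = 65 and 2·y_flour + 2·y_butter = 28.
Solving: y_flour = 9, y_butter = 5.
Shadow price of flour = 9.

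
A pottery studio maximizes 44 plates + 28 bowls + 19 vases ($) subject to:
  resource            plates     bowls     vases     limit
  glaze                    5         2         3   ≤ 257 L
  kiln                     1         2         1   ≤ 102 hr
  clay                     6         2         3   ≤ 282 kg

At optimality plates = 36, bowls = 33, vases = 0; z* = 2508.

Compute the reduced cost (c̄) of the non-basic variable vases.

At the optimum: glaze uses 246 of 257 (slack = 11); kiln uses 102 of 102 (binding); clay uses 282 of 282 (binding).
Slack constraints have shadow price 0 (complementary slackness).
Dual feasibility on the basic columns requires 1·y_kiln + 6·y_clay = 44, 2·y_kiln + 2·y_clay = 28.
This yields shadow prices y_kiln = 8, y_clay = 6.
Reduced cost of vases: c₃ − yᵀa₃ = 19 − (8·1 + 6·3) = 19 − 26 = -7.

-7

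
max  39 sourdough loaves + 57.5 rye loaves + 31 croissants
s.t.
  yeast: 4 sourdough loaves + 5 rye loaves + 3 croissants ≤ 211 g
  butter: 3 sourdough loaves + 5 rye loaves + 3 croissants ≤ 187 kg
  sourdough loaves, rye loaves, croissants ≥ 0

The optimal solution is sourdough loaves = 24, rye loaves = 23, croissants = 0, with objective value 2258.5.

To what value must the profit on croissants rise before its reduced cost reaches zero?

34.5

Check each constraint at x*: yeast 211/211 (tight); butter 187/187 (tight).
From A_Bᵀ y = c: 4·y_yeast + 3·y_butter = 39; 5·y_yeast + 5·y_butter = 57.5.
Solving: y_yeast = 4.5, y_butter = 7.
croissants enters the basis when its profit ≥ yᵀa₃ = 4.5·3 + 7·3 = 34.5.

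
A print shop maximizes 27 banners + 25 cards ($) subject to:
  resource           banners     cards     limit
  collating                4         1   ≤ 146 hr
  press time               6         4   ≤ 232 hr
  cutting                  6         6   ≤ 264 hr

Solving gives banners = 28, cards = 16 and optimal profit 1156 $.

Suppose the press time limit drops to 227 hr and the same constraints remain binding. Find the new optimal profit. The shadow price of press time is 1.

1151

Δb = -5, so new z* = 1156 + (1)·(-5) = 1156 − 5 = 1151.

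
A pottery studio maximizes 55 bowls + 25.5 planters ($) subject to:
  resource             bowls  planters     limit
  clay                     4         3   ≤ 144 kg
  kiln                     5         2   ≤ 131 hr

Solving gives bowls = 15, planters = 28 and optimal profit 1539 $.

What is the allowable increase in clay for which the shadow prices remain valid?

52.5

Binding constraints: clay, kiln. The basis is B = [[4,3],[5,2]] with det -7.
Per unit increase in clay, x* moves by d = (-0.2857, 0.7143).
The basis stays optimal until bowls reaches 0; allowable increase = 52.5 kg.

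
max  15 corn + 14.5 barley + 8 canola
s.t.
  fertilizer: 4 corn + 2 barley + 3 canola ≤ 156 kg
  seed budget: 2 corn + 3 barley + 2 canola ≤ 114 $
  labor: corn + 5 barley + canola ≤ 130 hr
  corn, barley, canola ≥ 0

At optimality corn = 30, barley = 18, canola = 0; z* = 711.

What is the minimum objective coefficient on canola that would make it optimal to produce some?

At the optimum: fertilizer uses 156 of 156 (binding); seed budget uses 114 of 114 (binding); labor uses 120 of 130 (slack = 10).
Since labor is not tight, its dual is 0.
The binding rows give the dual system: 4·y_fertilizer + 2·y_seed budget = 15 and 2·y_fertilizer + 3·y_seed budget = 14.5.
→ y_fertilizer = 2 and y_seed budget = 3.5.
canola enters the basis when its profit ≥ yᵀa₃ = 2·3 + 3.5·2 = 13.

13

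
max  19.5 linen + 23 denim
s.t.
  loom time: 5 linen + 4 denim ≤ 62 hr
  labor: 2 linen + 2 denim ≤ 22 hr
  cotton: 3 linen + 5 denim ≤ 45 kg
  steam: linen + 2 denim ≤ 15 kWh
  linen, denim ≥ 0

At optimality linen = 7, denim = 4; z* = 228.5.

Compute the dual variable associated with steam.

Check each constraint at x*: loom time 51/62 (slack 11); labor 22/22 (tight); cotton 41/45 (slack 4); steam 15/15 (tight).
By complementary slackness, y = 0 for the non-binding constraints.
Dual feasibility on the basic columns requires 2·y_labor + 1·y_steam = 19.5, 2·y_labor + 2·y_steam = 23.
→ y_labor = 8 and y_steam = 3.5.
Shadow price of steam = 3.5.

3.5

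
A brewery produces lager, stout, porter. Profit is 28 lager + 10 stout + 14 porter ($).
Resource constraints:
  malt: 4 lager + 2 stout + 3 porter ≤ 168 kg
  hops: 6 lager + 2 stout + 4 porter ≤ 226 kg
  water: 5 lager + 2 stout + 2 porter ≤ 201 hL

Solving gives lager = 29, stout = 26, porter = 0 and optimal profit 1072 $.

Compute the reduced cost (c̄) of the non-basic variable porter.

Binding: malt and hops. Non-binding: water (4 unused).
By complementary slackness, y = 0 for the non-binding constraint.
From A_Bᵀ y = c: 4·y_malt + 6·y_hops = 28; 2·y_malt + 2·y_hops = 10.
This yields shadow prices y_malt = 1, y_hops = 4.
Reduced cost of porter: c₃ − yᵀa₃ = 14 − (1·3 + 4·4) = 14 − 19 = -5.

-5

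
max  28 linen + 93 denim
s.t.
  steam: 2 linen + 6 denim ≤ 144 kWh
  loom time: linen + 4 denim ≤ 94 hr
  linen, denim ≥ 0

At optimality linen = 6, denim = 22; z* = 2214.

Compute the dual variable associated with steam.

9.5

Check each constraint at x*: steam 144/144 (tight); loom time 94/94 (tight).
Dual feasibility on the basic columns requires 2·y_steam + 1·y_loom time = 28, 6·y_steam + 4·y_loom time = 93.
Solving: y_steam = 9.5, y_loom time = 9.
Shadow price of steam = 9.5.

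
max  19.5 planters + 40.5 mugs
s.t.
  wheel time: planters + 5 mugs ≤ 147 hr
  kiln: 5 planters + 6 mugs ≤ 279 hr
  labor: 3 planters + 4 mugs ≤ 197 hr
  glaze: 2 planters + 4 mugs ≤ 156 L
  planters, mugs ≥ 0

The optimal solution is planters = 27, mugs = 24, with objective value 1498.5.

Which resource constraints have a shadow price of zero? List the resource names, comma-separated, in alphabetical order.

glaze, labor

wheel time: 147/147 (binding)
kiln: 279/279 (binding)
labor: 177/197 (slack 20)
glaze: 150/156 (slack 6)
By complementary slackness, a constraint with positive slack has shadow price 0 → glaze, labor.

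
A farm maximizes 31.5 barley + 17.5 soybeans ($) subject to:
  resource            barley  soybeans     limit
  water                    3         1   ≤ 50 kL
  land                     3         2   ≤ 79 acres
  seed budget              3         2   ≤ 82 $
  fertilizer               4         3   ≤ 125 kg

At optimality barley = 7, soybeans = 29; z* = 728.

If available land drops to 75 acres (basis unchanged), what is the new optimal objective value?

700

At the optimum: water uses 50 of 50 (binding); land uses 79 of 79 (binding); seed budget uses 79 of 82 (slack = 3); fertilizer uses 115 of 125 (slack = 10).
By complementary slackness, y = 0 for the non-binding constraints.
Dual feasibility on the basic columns requires 3·y_water + 3·y_land = 31.5, 1·y_water + 2·y_land = 17.5.
This yields shadow prices y_water = 3.5, y_land = 7.
Δz = y_land·Δb = 7 × (-4) = -28, so new z* = 728 − 28 = 700.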